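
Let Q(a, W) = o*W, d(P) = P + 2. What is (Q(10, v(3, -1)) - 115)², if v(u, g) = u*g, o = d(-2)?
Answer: 13225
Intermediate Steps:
d(P) = 2 + P
o = 0 (o = 2 - 2 = 0)
v(u, g) = g*u
Q(a, W) = 0 (Q(a, W) = 0*W = 0)
(Q(10, v(3, -1)) - 115)² = (0 - 115)² = (-115)² = 13225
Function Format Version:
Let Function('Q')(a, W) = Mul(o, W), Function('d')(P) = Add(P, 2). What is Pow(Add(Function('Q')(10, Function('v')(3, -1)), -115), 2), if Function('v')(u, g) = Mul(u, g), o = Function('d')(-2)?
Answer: 13225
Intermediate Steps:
Function('d')(P) = Add(2, P)
o = 0 (o = Add(2, -2) = 0)
Function('v')(u, g) = Mul(g, u)
Function('Q')(a, W) = 0 (Function('Q')(a, W) = Mul(0, W) = 0)
Pow(Add(Function('Q')(10, Function('v')(3, -1)), -115), 2) = Pow(Add(0, -115), 2) = Pow(-115, 2) = 13225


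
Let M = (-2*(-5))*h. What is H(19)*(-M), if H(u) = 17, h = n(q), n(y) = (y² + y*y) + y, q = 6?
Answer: -13260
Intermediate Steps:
n(y) = y + 2*y² (n(y) = (y² + y²) + y = 2*y² + y = y + 2*y²)
h = 78 (h = 6*(1 + 2*6) = 6*(1 + 12) = 6*13 = 78)
M = 780 (M = -2*(-5)*78 = 10*78 = 780)
H(19)*(-M) = 17*(-1*780) = 17*(-780) = -13260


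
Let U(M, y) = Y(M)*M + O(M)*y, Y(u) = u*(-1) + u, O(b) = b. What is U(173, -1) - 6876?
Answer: -7049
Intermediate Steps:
Y(u) = 0 (Y(u) = -u + u = 0)
U(M, y) = M*y (U(M, y) = 0*M + M*y = 0 + M*y = M*y)
U(173, -1) - 6876 = 173*(-1) - 6876 = -173 - 6876 = -7049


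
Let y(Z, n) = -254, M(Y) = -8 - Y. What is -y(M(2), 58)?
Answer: 254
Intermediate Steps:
-y(M(2), 58) = -1*(-254) = 254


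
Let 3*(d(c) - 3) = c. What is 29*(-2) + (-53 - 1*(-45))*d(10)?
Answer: -326/3 ≈ -108.67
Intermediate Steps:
d(c) = 3 + c/3
29*(-2) + (-53 - 1*(-45))*d(10) = 29*(-2) + (-53 - 1*(-45))*(3 + (⅓)*10) = -58 + (-53 + 45)*(3 + 10/3) = -58 - 8*19/3 = -58 - 152/3 = -326/3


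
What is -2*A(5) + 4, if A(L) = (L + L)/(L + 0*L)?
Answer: 0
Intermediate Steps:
A(L) = 2 (A(L) = (2*L)/(L + 0) = (2*L)/L = 2)
-2*A(5) + 4 = -2*2 + 4 = -4 + 4 = 0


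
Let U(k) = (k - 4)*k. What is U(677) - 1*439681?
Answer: 15940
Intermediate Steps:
U(k) = k*(-4 + k) (U(k) = (-4 + k)*k = k*(-4 + k))
U(677) - 1*439681 = 677*(-4 + 677) - 1*439681 = 677*673 - 439681 = 455621 - 439681 = 15940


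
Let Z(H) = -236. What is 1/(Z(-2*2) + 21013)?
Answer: 1/20777 ≈ 4.8130e-5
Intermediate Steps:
1/(Z(-2*2) + 21013) = 1/(-236 + 21013) = 1/20777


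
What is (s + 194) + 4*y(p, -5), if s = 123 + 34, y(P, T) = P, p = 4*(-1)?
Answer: 335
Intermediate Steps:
p = -4
s = 157
(s + 194) + 4*y(p, -5) = (157 + 194) + 4*(-4) = 351 - 16 = 335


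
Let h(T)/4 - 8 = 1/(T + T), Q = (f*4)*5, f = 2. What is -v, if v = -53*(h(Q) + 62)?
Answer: 99693/20 ≈ 4984.6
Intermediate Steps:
Q = 40 (Q = (2*4)*5 = 8*5 = 40)
h(T) = 32 + 2/T (h(T) = 32 + 4/(T + T) = 32 + 4/((2*T)) = 32 + 4*(1/(2*T)) = 32 + 2/T)
v = -99693/20 (v = -53*((32 + 2/40) + 62) = -53*((32 + 2*(1/40)) + 62) = -53*((32 + 1/20) + 62) = -53*(641/20 + 62) = -53*1881/20 = -99693/20 ≈ -4984.6)
-v = -1*(-99693/20) = 99693/20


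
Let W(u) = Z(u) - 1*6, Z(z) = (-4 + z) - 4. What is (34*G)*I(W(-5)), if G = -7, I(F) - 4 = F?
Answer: 3570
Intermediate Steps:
Z(z) = -8 + z
W(u) = -14 + u (W(u) = (-8 + u) - 1*6 = (-8 + u) - 6 = -14 + u)
I(F) = 4 + F
(34*G)*I(W(-5)) = (34*(-7))*(4 + (-14 - 5)) = -238*(4 - 19) = -238*(-15) = 3570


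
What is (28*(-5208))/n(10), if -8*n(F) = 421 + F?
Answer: 1166592/431 ≈ 2706.7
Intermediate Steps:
n(F) = -421/8 - F/8 (n(F) = -(421 + F)/8 = -421/8 - F/8)
(28*(-5208))/n(10) = (28*(-5208))/(-421/8 - ⅛*10) = -145824/(-421/8 - 5/4) = -145824/(-431/8) = -145824*(-8/431) = 1166592/431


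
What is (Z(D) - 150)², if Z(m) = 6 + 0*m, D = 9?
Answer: 20736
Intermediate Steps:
Z(m) = 6 (Z(m) = 6 + 0 = 6)
(Z(D) - 150)² = (6 - 150)² = (-144)² = 20736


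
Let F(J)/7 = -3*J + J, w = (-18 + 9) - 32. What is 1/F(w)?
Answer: 1/574 ≈ 0.0017422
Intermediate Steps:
w = -41 (w = -9 - 32 = -41)
F(J) = -14*J (F(J) = 7*(-3*J + J) = 7*(-2*J) = -14*J)
1/F(w) = 1/(-14*(-41)) = 1/574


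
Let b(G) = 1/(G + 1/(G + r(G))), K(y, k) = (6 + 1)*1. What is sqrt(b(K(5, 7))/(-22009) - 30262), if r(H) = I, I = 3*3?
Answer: I*sqrt(187178143220733990)/2487017 ≈ 173.96*I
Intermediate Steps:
I = 9
r(H) = 9
K(y, k) = 7 (K(y, k) = 7*1 = 7)
b(G) = 1/(G + 1/(9 + G)) (b(G) = 1/(G + 1/(G + 9)) = 1/(G + 1/(9 + G)))
sqrt(b(K(5, 7))/(-22009) - 30262) = sqrt(((9 + 7)/(1 + 7**2 + 9*7))/(-22009) - 30262) = sqrt((16/(1 + 49 + 63))*(-1/22009) - 30262) = sqrt((16/113)*(-1/22009) - 30262) = sqrt(-16/2487017 - 30262) = sqrt(-75262108470/2487017) = I*sqrt(187178143220733990)/2487017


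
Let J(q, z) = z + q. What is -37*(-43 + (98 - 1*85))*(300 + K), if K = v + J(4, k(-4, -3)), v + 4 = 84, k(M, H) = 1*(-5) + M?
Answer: 416250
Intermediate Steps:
k(M, H) = -5 + M
v = 80 (v = -4 + 84 = 80)
J(q, z) = q + z
K = 75 (K = 80 + (4 + (-5 - 4)) = 80 + (4 - 9) = 80 - 5 = 75)
-37*(-43 + (98 - 1*85))*(300 + K) = -37*(-43 + (98 - 1*85))*(300 + 75) = -37*(-43 + (98 - 85))*375 = -37*(-43 + 13)*375 = -(-1110)*375 = -37*(-11250) = 416250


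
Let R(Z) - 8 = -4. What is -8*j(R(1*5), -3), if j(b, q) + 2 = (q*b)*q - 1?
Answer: -264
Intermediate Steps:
R(Z) = 4 (R(Z) = 8 - 4 = 4)
j(b, q) = -3 + b*q² (j(b, q) = -2 + ((q*b)*q - 1) = -2 + ((b*q)*q - 1) = -2 + (b*q² - 1) = -2 + (-1 + b*q²) = -3 + b*q²)
-8*j(R(1*5), -3) = -8*(-3 + 4*(-3)²) = -8*(-3 + 4*9) = -8*(-3 + 36) = -8*33 = -264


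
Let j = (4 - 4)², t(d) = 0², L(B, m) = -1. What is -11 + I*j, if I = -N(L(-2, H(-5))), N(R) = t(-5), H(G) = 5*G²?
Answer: -11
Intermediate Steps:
t(d) = 0
N(R) = 0
I = 0 (I = -1*0 = 0)
j = 0 (j = 0² = 0)
-11 + I*j = -11 + 0*0 = -11 + 0 = -11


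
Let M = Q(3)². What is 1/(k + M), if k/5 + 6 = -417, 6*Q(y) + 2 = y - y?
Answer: -9/19034 ≈ -0.00047284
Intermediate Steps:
Q(y) = -⅓ (Q(y) = -⅓ + (y - y)/6 = -⅓ + (⅙)*0 = -⅓ + 0 = -⅓)
k = -2115 (k = -30 + 5*(-417) = -30 - 2085 = -2115)
M = ⅑ (M = (-⅓)² = ⅑ ≈ 0.11111)
1/(k + M) = 1/(-2115 + ⅑) = 1/(-19034/9) = -9/19034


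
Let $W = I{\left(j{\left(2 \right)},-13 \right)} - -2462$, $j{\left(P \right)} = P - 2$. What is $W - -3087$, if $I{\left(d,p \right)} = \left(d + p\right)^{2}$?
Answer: $5718$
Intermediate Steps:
$j{\left(P \right)} = -2 + P$
$W = 2631$ ($W = \left(\left(-2 + 2\right) - 13\right)^{2} - -2462 = \left(0 - 13\right)^{2} + 2462 = \left(-13\right)^{2} + 2462 = 169 + 2462 = 2631$)
$W - -3087 = 2631 - -3087 = 2631 + 3087 = 5718$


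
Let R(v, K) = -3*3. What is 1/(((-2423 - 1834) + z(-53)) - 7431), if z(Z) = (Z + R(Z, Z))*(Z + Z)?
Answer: -1/5116 ≈ -0.00019547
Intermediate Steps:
R(v, K) = -9
z(Z) = 2*Z*(-9 + Z) (z(Z) = (Z - 9)*(Z + Z) = (-9 + Z)*(2*Z) = 2*Z*(-9 + Z))
1/(((-2423 - 1834) + z(-53)) - 7431) = 1/(((-2423 - 1834) + 2*(-53)*(-9 - 53)) - 7431) = 1/((-4257 + 2*(-53)*(-62)) - 7431) = 1/((-4257 + 6572) - 7431) = 1/(2315 - 7431) = 1/(-5116) = -1/5116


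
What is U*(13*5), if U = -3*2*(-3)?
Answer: 1170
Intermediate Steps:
U = 18 (U = -6*(-3) = 18)
U*(13*5) = 18*(13*5) = 18*65 = 1170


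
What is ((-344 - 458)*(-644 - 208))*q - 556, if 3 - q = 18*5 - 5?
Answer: -56031484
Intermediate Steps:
q = -82 (q = 3 - (18*5 - 5) = 3 - (90 - 5) = 3 - 1*85 = 3 - 85 = -82)
((-344 - 458)*(-644 - 208))*q - 556 = ((-344 - 458)*(-644 - 208))*(-82) - 556 = -802*(-852)*(-82) - 556 = 683304*(-82) - 556 = -56030928 - 556 = -56031484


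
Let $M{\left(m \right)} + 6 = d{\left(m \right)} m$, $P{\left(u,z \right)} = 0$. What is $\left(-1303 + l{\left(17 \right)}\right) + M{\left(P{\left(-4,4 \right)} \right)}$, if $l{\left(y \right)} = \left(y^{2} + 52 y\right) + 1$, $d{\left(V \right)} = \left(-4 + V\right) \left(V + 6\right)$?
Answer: $-135$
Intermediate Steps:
$d{\left(V \right)} = \left(-4 + V\right) \left(6 + V\right)$
$l{\left(y \right)} = 1 + y^{2} + 52 y$
$M{\left(m \right)} = -6 + m \left(-24 + m^{2} + 2 m\right)$ ($M{\left(m \right)} = -6 + \left(-24 + m^{2} + 2 m\right) m = -6 + m \left(-24 + m^{2} + 2 m\right)$)
$\left(-1303 + l{\left(17 \right)}\right) + M{\left(P{\left(-4,4 \right)} \right)} = \left(-1303 + \left(1 + 17^{2} + 52 \cdot 17\right)\right) - \left(6 + 0 \left(-24 + 0^{2} + 2 \cdot 0\right)\right) = \left(-1303 + \left(1 + 289 + 884\right)\right) - \left(6 + 0 \left(-24 + 0 + 0\right)\right) = \left(-1303 + 1174\right) + \left(-6 + 0 \left(-24\right)\right) = -129 + \left(-6 + 0\right) = -129 - 6 = -135$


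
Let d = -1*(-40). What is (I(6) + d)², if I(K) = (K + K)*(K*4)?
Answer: 107584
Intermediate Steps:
d = 40
I(K) = 8*K² (I(K) = (2*K)*(4*K) = 8*K²)
(I(6) + d)² = (8*6² + 40)² = (8*36 + 40)² = (288 + 40)² = 328² = 107584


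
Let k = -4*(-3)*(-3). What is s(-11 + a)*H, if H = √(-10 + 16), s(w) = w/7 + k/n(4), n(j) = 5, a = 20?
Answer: -207*√6/35 ≈ -14.487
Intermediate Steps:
k = -36 (k = 12*(-3) = -36)
s(w) = -36/5 + w/7 (s(w) = w/7 - 36/5 = -36/5 + w/7)
H = √6 ≈ 2.4495
s(-11 + a)*H = (-36/5 + (-11 + 20)/7)*√6 = (-36/5 + (⅐)*9)*√6 = (-36/5 + 9/7)*√6 = -207*√6/35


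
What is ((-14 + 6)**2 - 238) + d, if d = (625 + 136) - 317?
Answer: 270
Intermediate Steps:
d = 444 (d = 761 - 317 = 444)
((-14 + 6)**2 - 238) + d = ((-14 + 6)**2 - 238) + 444 = ((-8)**2 - 238) + 444 = (64 - 238) + 444 = -174 + 444 = 270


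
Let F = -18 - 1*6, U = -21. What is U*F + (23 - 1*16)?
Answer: 511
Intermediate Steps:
F = -24 (F = -18 - 6 = -24)
U*F + (23 - 1*16) = -21*(-24) + (23 - 1*16) = 504 + (23 - 16) = 504 + 7 = 511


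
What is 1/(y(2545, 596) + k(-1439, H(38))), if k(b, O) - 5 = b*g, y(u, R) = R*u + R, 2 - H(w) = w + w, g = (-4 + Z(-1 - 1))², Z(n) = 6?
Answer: 1/1511665 ≈ 6.6152e-7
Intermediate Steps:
g = 4 (g = (-4 + 6)² = 2² = 4)
H(w) = 2 - 2*w (H(w) = 2 - (w + w) = 2 - 2*w)
y(u, R) = R + R*u
k(b, O) = 5 + 4*b (k(b, O) = 5 + b*4 = 5 + 4*b)
1/(y(2545, 596) + k(-1439, H(38))) = 1/(596*(1 + 2545) + (5 + 4*(-1439))) = 1/(596*2546 + (5 - 5756)) = 1/(1517416 - 5751) = 1/1511665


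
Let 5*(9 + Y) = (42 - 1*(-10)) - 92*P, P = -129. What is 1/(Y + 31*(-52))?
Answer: 1/763 ≈ 0.0013106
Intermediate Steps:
Y = 2375 (Y = -9 + ((42 - 1*(-10)) - 92*(-129))/5 = -9 + ((42 + 10) + 11868)/5 = -9 + (52 + 11868)/5 = -9 + (⅕)*11920 = -9 + 2384 = 2375)
1/(Y + 31*(-52)) = 1/(2375 + 31*(-52)) = 1/(2375 - 1612) = 1/763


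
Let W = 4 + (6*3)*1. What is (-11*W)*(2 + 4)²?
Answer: -8712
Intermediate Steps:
W = 22 (W = 4 + 18*1 = 4 + 18 = 22)
(-11*W)*(2 + 4)² = (-11*22)*(2 + 4)² = -242*6² = -242*36 = -8712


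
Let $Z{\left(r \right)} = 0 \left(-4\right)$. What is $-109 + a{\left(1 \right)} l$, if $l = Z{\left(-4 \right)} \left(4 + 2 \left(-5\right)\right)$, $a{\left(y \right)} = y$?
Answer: $-109$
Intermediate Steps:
$Z{\left(r \right)} = 0$
$l = 0$ ($l = 0 \left(4 + 2 \left(-5\right)\right) = 0 \left(4 - 10\right) = 0 \left(-6\right) = 0$)
$-109 + a{\left(1 \right)} l = -109 + 1 \cdot 0 = -109 + 0 = -109$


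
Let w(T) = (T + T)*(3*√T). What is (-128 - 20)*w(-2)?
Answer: 1776*I*√2 ≈ 2511.6*I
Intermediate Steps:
w(T) = 6*T^(3/2) (w(T) = (2*T)*(3*√T) = 6*T^(3/2))
(-128 - 20)*w(-2) = (-128 - 20)*(6*(-2)^(3/2)) = -888*(-2*I*√2) = -(-1776)*I*√2 = 1776*I*√2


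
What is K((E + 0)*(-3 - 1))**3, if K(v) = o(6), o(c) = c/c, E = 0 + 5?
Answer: 1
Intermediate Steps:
E = 5
o(c) = 1
K(v) = 1
K((E + 0)*(-3 - 1))**3 = 1**3 = 1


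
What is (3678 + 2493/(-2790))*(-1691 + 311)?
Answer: -157306614/31 ≈ -5.0744e+6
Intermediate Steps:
(3678 + 2493/(-2790))*(-1691 + 311) = (3678 + 2493*(-1/2790))*(-1380) = (3678 - 277/310)*(-1380) = (1139903/310)*(-1380) = -157306614/31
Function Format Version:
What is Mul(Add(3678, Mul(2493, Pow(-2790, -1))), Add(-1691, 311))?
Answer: Rational(-157306614, 31) ≈ -5.0744e+6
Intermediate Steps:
Mul(Add(3678, Mul(2493, Pow(-2790, -1))), Add(-1691, 311)) = Mul(Add(3678, Mul(2493, Rational(-1, 2790))), -1380) = Mul(Add(3678, Rational(-277, 310)), -1380) = Mul(Rational(1139903, 310), -1380) = Rational(-157306614, 31)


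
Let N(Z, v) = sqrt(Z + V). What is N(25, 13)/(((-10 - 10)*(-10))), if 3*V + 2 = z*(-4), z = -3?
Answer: sqrt(255)/600 ≈ 0.026615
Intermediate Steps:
V = 10/3 (V = -2/3 + (-3*(-4))/3 = -2/3 + (1/3)*12 = -2/3 + 4 = 10/3 ≈ 3.3333)
N(Z, v) = sqrt(10/3 + Z) (N(Z, v) = sqrt(Z + 10/3) = sqrt(10/3 + Z))
N(25, 13)/(((-10 - 10)*(-10))) = (sqrt(30 + 9*25)/3)/(((-10 - 10)*(-10))) = (sqrt(30 + 225)/3)/((-20*(-10))) = (sqrt(255)/3)/200 = (sqrt(255)/3)*(1/200) = sqrt(255)/600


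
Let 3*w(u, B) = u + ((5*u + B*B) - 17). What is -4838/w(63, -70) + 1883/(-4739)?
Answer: -11241187/3561697 ≈ -3.1561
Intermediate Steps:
w(u, B) = -17/3 + 2*u + B²/3 (w(u, B) = (u + ((5*u + B*B) - 17))/3 = (u + ((5*u + B²) - 17))/3 = (u + ((B² + 5*u) - 17))/3 = (u + (-17 + B² + 5*u))/3 = (-17 + B² + 6*u)/3 = -17/3 + 2*u + B²/3)
-4838/w(63, -70) + 1883/(-4739) = -4838/(-17/3 + 2*63 + (⅓)*(-70)²) + 1883/(-4739) = -4838/(-17/3 + 126 + (⅓)*4900) + 1883*(-1/4739) = -4838/(-17/3 + 126 + 4900/3) - 269/677 = -4838/5261/3 - 269/677 = -4838*3/5261 - 269/677 = -14514/5261 - 269/677 = -11241187/3561697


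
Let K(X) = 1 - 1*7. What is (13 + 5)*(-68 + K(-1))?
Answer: -1332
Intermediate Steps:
K(X) = -6 (K(X) = 1 - 7 = -6)
(13 + 5)*(-68 + K(-1)) = (13 + 5)*(-68 - 6) = 18*(-74) = -1332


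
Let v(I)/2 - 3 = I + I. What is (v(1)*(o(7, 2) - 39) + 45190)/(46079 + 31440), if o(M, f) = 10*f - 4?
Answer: 44960/77519 ≈ 0.57999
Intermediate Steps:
v(I) = 6 + 4*I (v(I) = 6 + 2*(I + I) = 6 + 2*(2*I) = 6 + 4*I)
o(M, f) = -4 + 10*f
(v(1)*(o(7, 2) - 39) + 45190)/(46079 + 31440) = ((6 + 4*1)*((-4 + 10*2) - 39) + 45190)/(46079 + 31440) = ((6 + 4)*((-4 + 20) - 39) + 45190)/77519 = (10*(16 - 39) + 45190)*(1/77519) = (10*(-23) + 45190)*(1/77519) = (-230 + 45190)*(1/77519) = 44960*(1/77519) = 44960/77519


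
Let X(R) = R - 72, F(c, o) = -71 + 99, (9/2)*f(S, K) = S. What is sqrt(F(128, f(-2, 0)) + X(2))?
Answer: I*sqrt(42) ≈ 6.4807*I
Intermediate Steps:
f(S, K) = 2*S/9
F(c, o) = 28
X(R) = -72 + R
sqrt(F(128, f(-2, 0)) + X(2)) = sqrt(28 + (-72 + 2)) = sqrt(28 - 70) = sqrt(-42) = I*sqrt(42)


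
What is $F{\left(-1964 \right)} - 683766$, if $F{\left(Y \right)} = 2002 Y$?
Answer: $-4615694$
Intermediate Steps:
$F{\left(-1964 \right)} - 683766 = 2002 \left(-1964\right) - 683766 = -3931928 - 683766 = -4615694$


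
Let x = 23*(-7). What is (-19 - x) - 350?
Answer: -208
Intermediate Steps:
x = -161
(-19 - x) - 350 = (-19 - 1*(-161)) - 350 = (-19 + 161) - 350 = 142 - 350 = -208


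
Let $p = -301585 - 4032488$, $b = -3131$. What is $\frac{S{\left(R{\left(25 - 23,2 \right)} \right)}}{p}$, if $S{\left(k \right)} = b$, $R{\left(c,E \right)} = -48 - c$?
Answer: $\frac{3131}{4334073} \approx 0.00072241$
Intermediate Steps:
$S{\left(k \right)} = -3131$
$p = -4334073$ ($p = -301585 - 4032488 = -4334073$)
$\frac{S{\left(R{\left(25 - 23,2 \right)} \right)}}{p} = - \frac{3131}{-4334073} = \left(-3131\right) \left(- \frac{1}{4334073}\right) = \frac{3131}{4334073}$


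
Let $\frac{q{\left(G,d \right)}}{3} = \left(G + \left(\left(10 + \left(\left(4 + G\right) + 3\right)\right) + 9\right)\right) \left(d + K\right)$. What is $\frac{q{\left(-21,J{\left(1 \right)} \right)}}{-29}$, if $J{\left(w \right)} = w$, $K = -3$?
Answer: $- \frac{96}{29} \approx -3.3103$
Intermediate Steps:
$q{\left(G,d \right)} = 3 \left(-3 + d\right) \left(26 + 2 G\right)$ ($q{\left(G,d \right)} = 3 \left(G + \left(\left(10 + \left(\left(4 + G\right) + 3\right)\right) + 9\right)\right) \left(d - 3\right) = 3 \left(G + \left(\left(10 + \left(7 + G\right)\right) + 9\right)\right) \left(-3 + d\right) = 3 \left(G + \left(\left(17 + G\right) + 9\right)\right) \left(-3 + d\right) = 3 \left(G + \left(26 + G\right)\right) \left(-3 + d\right) = 3 \left(26 + 2 G\right) \left(-3 + d\right) = 3 \left(-3 + d\right) \left(26 + 2 G\right)$)
$\frac{q{\left(-21,J{\left(1 \right)} \right)}}{-29} = \frac{-234 - -378 + 78 \cdot 1 + 6 \left(-21\right) 1}{-29} = \left(-234 + 378 + 78 - 126\right) \left(- \frac{1}{29}\right) = 96 \left(- \frac{1}{29}\right) = - \frac{96}{29}$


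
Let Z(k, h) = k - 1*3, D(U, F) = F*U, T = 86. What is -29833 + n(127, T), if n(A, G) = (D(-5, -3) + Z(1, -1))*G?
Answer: -28715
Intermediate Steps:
Z(k, h) = -3 + k (Z(k, h) = k - 3 = -3 + k)
n(A, G) = 13*G (n(A, G) = (-3*(-5) + (-3 + 1))*G = (15 - 2)*G = 13*G)
-29833 + n(127, T) = -29833 + 13*86 = -29833 + 1118 = -28715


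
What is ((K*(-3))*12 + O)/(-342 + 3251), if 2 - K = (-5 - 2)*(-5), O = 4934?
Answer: 6122/2909 ≈ 2.1045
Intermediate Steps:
K = -33 (K = 2 - (-5 - 2)*(-5) = 2 - (-7)*(-5) = 2 - 1*35 = 2 - 35 = -33)
((K*(-3))*12 + O)/(-342 + 3251) = (-33*(-3)*12 + 4934)/(-342 + 3251) = (99*12 + 4934)/2909 = (1188 + 4934)*(1/2909) = 6122*(1/2909) = 6122/2909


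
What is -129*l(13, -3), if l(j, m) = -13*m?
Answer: -5031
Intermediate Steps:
-129*l(13, -3) = -(-1677)*(-3) = -129*39 = -5031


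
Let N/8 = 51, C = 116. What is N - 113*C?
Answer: -12700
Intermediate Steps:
N = 408 (N = 8*51 = 408)
N - 113*C = 408 - 113*116 = 408 - 13108 = -12700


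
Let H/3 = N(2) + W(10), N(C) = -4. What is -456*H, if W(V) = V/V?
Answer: 4104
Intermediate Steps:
W(V) = 1
H = -9 (H = 3*(-4 + 1) = 3*(-3) = -9)
-456*H = -456*(-9) = 4104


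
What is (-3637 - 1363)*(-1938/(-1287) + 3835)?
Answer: -8229305000/429 ≈ -1.9183e+7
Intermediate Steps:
(-3637 - 1363)*(-1938/(-1287) + 3835) = -5000*(-1938*(-1/1287) + 3835) = -5000*(646/429 + 3835) = -5000*1645861/429 = -8229305000/429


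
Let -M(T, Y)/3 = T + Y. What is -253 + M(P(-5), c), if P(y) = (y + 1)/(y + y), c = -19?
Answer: -986/5 ≈ -197.20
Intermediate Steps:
P(y) = (1 + y)/(2*y) (P(y) = (1 + y)/((2*y)) = (1 + y)*(1/(2*y)) = (1 + y)/(2*y))
M(T, Y) = -3*T - 3*Y (M(T, Y) = -3*(T + Y) = -3*T - 3*Y)
-253 + M(P(-5), c) = -253 + (-3*(1 - 5)/(2*(-5)) - 3*(-19)) = -253 + (-3*(-1)*(-4)/(2*5) + 57) = -253 + (-3*⅖ + 57) = -253 + (-6/5 + 57) = -253 + 279/5 = -986/5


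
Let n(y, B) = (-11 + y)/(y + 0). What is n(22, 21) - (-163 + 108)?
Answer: 111/2 ≈ 55.500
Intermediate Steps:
n(y, B) = (-11 + y)/y
n(22, 21) - (-163 + 108) = (-11 + 22)/22 - (-163 + 108) = (1/22)*11 - 1*(-55) = 1/2 + 55 = 111/2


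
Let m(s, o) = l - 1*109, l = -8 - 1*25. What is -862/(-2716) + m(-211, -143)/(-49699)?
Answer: 21613105/67491242 ≈ 0.32024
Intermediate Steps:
l = -33 (l = -8 - 25 = -33)
m(s, o) = -142 (m(s, o) = -33 - 1*109 = -33 - 109 = -142)
-862/(-2716) + m(-211, -143)/(-49699) = -862/(-2716) - 142/(-49699) = -862*(-1/2716) - 142*(-1/49699) = 431/1358 + 142/49699 = 21613105/67491242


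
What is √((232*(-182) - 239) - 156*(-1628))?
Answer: √211505 ≈ 459.90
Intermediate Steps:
√((232*(-182) - 239) - 156*(-1628)) = √((-42224 - 239) + 253968) = √(-42463 + 253968) = √211505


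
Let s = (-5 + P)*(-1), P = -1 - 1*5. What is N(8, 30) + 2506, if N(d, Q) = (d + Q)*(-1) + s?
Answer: 2479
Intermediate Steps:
P = -6 (P = -1 - 5 = -6)
s = 11 (s = (-5 - 6)*(-1) = -11*(-1) = 11)
N(d, Q) = 11 - Q - d (N(d, Q) = (d + Q)*(-1) + 11 = (Q + d)*(-1) + 11 = (-Q - d) + 11 = 11 - Q - d)
N(8, 30) + 2506 = (11 - 1*30 - 1*8) + 2506 = (11 - 30 - 8) + 2506 = -27 + 2506 = 2479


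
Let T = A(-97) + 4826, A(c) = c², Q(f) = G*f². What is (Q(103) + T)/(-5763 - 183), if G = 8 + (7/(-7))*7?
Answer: -12422/2973 ≈ -4.1783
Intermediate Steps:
G = 1 (G = 8 + (7*(-⅐))*7 = 8 - 1*7 = 8 - 7 = 1)
Q(f) = f² (Q(f) = 1*f² = f²)
T = 14235 (T = (-97)² + 4826 = 9409 + 4826 = 14235)
(Q(103) + T)/(-5763 - 183) = (103² + 14235)/(-5763 - 183) = (10609 + 14235)/(-5946) = 24844*(-1/5946) = -12422/2973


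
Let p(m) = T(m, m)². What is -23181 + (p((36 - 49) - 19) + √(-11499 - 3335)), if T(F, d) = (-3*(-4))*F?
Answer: 124275 + I*√14834 ≈ 1.2428e+5 + 121.79*I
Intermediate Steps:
T(F, d) = 12*F
p(m) = 144*m² (p(m) = (12*m)² = 144*m²)
-23181 + (p((36 - 49) - 19) + √(-11499 - 3335)) = -23181 + (144*((36 - 49) - 19)² + √(-11499 - 3335)) = -23181 + (144*(-13 - 19)² + √(-14834)) = -23181 + (144*(-32)² + I*√14834) = -23181 + (144*1024 + I*√14834) = -23181 + (147456 + I*√14834) = 124275 + I*√14834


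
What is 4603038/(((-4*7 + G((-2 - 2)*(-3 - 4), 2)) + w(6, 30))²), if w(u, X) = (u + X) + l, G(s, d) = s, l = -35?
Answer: 4603038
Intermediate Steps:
w(u, X) = -35 + X + u (w(u, X) = (u + X) - 35 = (X + u) - 35 = -35 + X + u)
4603038/(((-4*7 + G((-2 - 2)*(-3 - 4), 2)) + w(6, 30))²) = 4603038/(((-4*7 + (-2 - 2)*(-3 - 4)) + (-35 + 30 + 6))²) = 4603038/(((-28 - 4*(-7)) + 1)²) = 4603038/(((-28 + 28) + 1)²) = 4603038/((0 + 1)²) = 4603038/(1²) = 4603038/1 = 4603038*1 = 4603038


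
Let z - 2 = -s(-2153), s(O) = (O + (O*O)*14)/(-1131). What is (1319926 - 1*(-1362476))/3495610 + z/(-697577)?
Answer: 314909374050604/459649170318845 ≈ 0.68511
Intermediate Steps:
s(O) = -14*O²/1131 - O/1131 (s(O) = -(O + O²*14)/1131 = -(O + 14*O²)/1131 = -14*O²/1131 - O/1131)
z = 21631945/377 (z = 2 - (-1)*(-2153)*(1 + 14*(-2153))/1131 = 2 - (-1)*(-2153)*(1 - 30142)/1131 = 2 - (-1)*(-2153)*(-30141)/1131 = 2 - 1*(-21631191/377) = 2 + 21631191/377 = 21631945/377 ≈ 57379.)
(1319926 - 1*(-1362476))/3495610 + z/(-697577) = (1319926 - 1*(-1362476))/3495610 + (21631945/377)/(-697577) = (1319926 + 1362476)*(1/3495610) + (21631945/377)*(-1/697577) = 2682402*(1/3495610) - 21631945/262986529 = 1341201/1747805 - 21631945/262986529 = 314909374050604/459649170318845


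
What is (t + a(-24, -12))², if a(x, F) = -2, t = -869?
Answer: 758641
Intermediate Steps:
(t + a(-24, -12))² = (-869 - 2)² = (-871)² = 758641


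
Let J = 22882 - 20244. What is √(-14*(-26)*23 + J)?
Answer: √11010 ≈ 104.93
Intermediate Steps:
J = 2638
√(-14*(-26)*23 + J) = √(-14*(-26)*23 + 2638) = √(364*23 + 2638) = √(8372 + 2638) = √11010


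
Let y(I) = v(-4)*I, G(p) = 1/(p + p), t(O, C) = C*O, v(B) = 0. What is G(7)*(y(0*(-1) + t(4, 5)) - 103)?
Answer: -103/14 ≈ -7.3571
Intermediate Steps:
G(p) = 1/(2*p)
y(I) = 0 (y(I) = 0*I = 0)
G(7)*(y(0*(-1) + t(4, 5)) - 103) = ((1/2)/7)*(0 - 103) = ((1/2)*(1/7))*(-103) = (1/14)*(-103) = -103/14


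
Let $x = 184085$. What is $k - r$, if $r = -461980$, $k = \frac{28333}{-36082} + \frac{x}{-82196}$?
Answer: $\frac{685064749164161}{1482898036} \approx 4.6198 \cdot 10^{5}$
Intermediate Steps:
$k = - \frac{4485507119}{1482898036}$ ($k = \frac{28333}{-36082} + \frac{184085}{-82196} = 28333 \left(- \frac{1}{36082}\right) + 184085 \left(- \frac{1}{82196}\right) = - \frac{28333}{36082} - \frac{184085}{82196} = - \frac{4485507119}{1482898036} \approx -3.0248$)
$k - r = - \frac{4485507119}{1482898036} - -461980 = - \frac{4485507119}{1482898036} + 461980 = \frac{685064749164161}{1482898036}$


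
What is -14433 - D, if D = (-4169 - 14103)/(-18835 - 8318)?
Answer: -391917521/27153 ≈ -14434.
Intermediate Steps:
D = 18272/27153 (D = -18272/(-27153) = -18272*(-1/27153) = 18272/27153 ≈ 0.67293)
-14433 - D = -14433 - 1*18272/27153 = -14433 - 18272/27153 = -391917521/27153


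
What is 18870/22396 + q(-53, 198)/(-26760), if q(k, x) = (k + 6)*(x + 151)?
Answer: 218080697/149829240 ≈ 1.4555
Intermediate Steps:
q(k, x) = (6 + k)*(151 + x)
18870/22396 + q(-53, 198)/(-26760) = 18870/22396 + (906 + 6*198 + 151*(-53) - 53*198)/(-26760) = 18870*(1/22396) + (906 + 1188 - 8003 - 10494)*(-1/26760) = 9435/11198 - 16403*(-1/26760) = 9435/11198 + 16403/26760 = 218080697/149829240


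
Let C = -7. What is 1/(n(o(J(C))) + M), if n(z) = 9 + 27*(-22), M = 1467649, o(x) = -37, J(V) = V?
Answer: 1/1467064 ≈ 6.8163e-7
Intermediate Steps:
n(z) = -585 (n(z) = 9 - 594 = -585)
1/(n(o(J(C))) + M) = 1/(-585 + 1467649) = 1/1467064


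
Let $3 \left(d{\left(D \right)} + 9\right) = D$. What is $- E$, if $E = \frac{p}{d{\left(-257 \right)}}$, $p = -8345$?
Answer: $- \frac{25035}{284} \approx -88.151$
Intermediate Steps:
$d{\left(D \right)} = -9 + \frac{D}{3}$
$E = \frac{25035}{284}$ ($E = - \frac{8345}{-9 + \frac{1}{3} \left(-257\right)} = - \frac{8345}{-9 - \frac{257}{3}} = - \frac{8345}{- \frac{284}{3}} = \left(-8345\right) \left(- \frac{3}{284}\right) = \frac{25035}{284} \approx 88.151$)
$- E = \left(-1\right) \frac{25035}{284} = - \frac{25035}{284}$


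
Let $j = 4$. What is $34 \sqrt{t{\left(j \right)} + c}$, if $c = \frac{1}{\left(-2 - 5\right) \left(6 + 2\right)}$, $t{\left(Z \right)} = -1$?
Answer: $\frac{17 i \sqrt{798}}{14} \approx 34.302 i$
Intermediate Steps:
$c = - \frac{1}{56}$ ($c = \frac{1}{\left(-7\right) 8} = \frac{1}{-56} = - \frac{1}{56} \approx -0.017857$)
$34 \sqrt{t{\left(j \right)} + c} = 34 \sqrt{-1 - \frac{1}{56}} = 34 \sqrt{- \frac{57}{56}} = 34 \frac{i \sqrt{798}}{28} = \frac{17 i \sqrt{798}}{14}$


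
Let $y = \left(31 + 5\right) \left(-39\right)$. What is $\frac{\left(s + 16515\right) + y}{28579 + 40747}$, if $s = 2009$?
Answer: $\frac{8560}{34663} \approx 0.24695$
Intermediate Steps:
$y = -1404$ ($y = 36 \left(-39\right) = -1404$)
$\frac{\left(s + 16515\right) + y}{28579 + 40747} = \frac{\left(2009 + 16515\right) - 1404}{28579 + 40747} = \frac{18524 - 1404}{69326} = 17120 \cdot \frac{1}{69326} = \frac{8560}{34663}$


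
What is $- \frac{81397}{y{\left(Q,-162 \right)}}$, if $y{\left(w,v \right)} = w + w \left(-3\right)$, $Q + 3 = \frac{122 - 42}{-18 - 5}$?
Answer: $- \frac{1872131}{298} \approx -6282.3$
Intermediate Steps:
$Q = - \frac{149}{23}$ ($Q = -3 + \frac{122 - 42}{-18 - 5} = -3 + \frac{80}{-23} = -3 + 80 \left(- \frac{1}{23}\right) = -3 - \frac{80}{23} = - \frac{149}{23} \approx -6.4783$)
$y{\left(w,v \right)} = - 2 w$ ($y{\left(w,v \right)} = w - 3 w = - 2 w$)
$- \frac{81397}{y{\left(Q,-162 \right)}} = - \frac{81397}{\left(-2\right) \left(- \frac{149}{23}\right)} = - \frac{81397}{\frac{298}{23}} = \left(-81397\right) \frac{23}{298} = - \frac{1872131}{298}$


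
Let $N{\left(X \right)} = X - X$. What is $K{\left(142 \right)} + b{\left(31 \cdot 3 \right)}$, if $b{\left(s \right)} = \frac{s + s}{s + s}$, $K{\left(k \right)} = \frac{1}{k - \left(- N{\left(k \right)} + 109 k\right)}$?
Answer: $\frac{15335}{15336} \approx 0.99994$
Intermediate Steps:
$N{\left(X \right)} = 0$
$K{\left(k \right)} = - \frac{1}{108 k}$ ($K{\left(k \right)} = \frac{1}{k + \left(- 109 k + 0\right)} = \frac{1}{k - 109 k} = \frac{1}{\left(-108\right) k} = - \frac{1}{108 k}$)
$b{\left(s \right)} = 1$ ($b{\left(s \right)} = \frac{2 s}{2 s} = 2 s \frac{1}{2 s} = 1$)
$K{\left(142 \right)} + b{\left(31 \cdot 3 \right)} = - \frac{1}{108 \cdot 142} + 1 = \left(- \frac{1}{108}\right) \frac{1}{142} + 1 = - \frac{1}{15336} + 1 = \frac{15335}{15336}$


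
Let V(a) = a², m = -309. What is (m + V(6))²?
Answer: 74529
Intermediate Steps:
(m + V(6))² = (-309 + 6²)² = (-309 + 36)² = (-273)² = 74529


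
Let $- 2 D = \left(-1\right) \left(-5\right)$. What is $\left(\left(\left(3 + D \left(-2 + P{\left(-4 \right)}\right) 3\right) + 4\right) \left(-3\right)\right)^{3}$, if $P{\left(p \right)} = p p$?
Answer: $25412184$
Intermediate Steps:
$P{\left(p \right)} = p^{2}$
$D = - \frac{5}{2}$ ($D = - \frac{\left(-1\right) \left(-5\right)}{2} = \left(- \frac{1}{2}\right) 5 = - \frac{5}{2} \approx -2.5$)
$\left(\left(\left(3 + D \left(-2 + P{\left(-4 \right)}\right) 3\right) + 4\right) \left(-3\right)\right)^{3} = \left(\left(\left(3 + - \frac{5 \left(-2 + \left(-4\right)^{2}\right)}{2} \cdot 3\right) + 4\right) \left(-3\right)\right)^{3} = \left(\left(\left(3 + - \frac{5 \left(-2 + 16\right)}{2} \cdot 3\right) + 4\right) \left(-3\right)\right)^{3} = \left(\left(\left(3 + \left(- \frac{5}{2}\right) 14 \cdot 3\right) + 4\right) \left(-3\right)\right)^{3} = \left(\left(\left(3 - 105\right) + 4\right) \left(-3\right)\right)^{3} = \left(\left(-102 + 4\right) \left(-3\right)\right)^{3} = \left(\left(-98\right) \left(-3\right)\right)^{3} = 294^{3} = 25412184$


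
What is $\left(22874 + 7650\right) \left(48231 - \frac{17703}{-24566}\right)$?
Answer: $\frac{18083340172638}{12283} \approx 1.4722 \cdot 10^{9}$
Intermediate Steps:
$\left(22874 + 7650\right) \left(48231 - \frac{17703}{-24566}\right) = 30524 \left(48231 - - \frac{17703}{24566}\right) = 30524 \left(48231 + \frac{17703}{24566}\right) = 30524 \cdot \frac{1184860449}{24566} = \frac{18083340172638}{12283}$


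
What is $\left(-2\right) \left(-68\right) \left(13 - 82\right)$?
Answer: $-9384$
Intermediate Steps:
$\left(-2\right) \left(-68\right) \left(13 - 82\right) = 136 \left(13 - 82\right) = 136 \left(-69\right) = -9384$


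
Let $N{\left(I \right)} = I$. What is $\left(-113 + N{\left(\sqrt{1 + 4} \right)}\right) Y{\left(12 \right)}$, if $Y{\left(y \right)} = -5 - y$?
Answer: $1921 - 17 \sqrt{5} \approx 1883.0$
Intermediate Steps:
$\left(-113 + N{\left(\sqrt{1 + 4} \right)}\right) Y{\left(12 \right)} = \left(-113 + \sqrt{1 + 4}\right) \left(-5 - 12\right) = \left(-113 + \sqrt{5}\right) \left(-5 - 12\right) = \left(-113 + \sqrt{5}\right) \left(-17\right) = 1921 - 17 \sqrt{5}$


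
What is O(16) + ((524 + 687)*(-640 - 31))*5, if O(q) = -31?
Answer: -4062936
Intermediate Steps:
O(16) + ((524 + 687)*(-640 - 31))*5 = -31 + ((524 + 687)*(-640 - 31))*5 = -31 + (1211*(-671))*5 = -31 - 812581*5 = -31 - 4062905 = -4062936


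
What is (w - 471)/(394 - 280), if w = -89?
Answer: -280/57 ≈ -4.9123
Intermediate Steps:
(w - 471)/(394 - 280) = (-89 - 471)/(394 - 280) = -560/114 = -560*1/114 = -280/57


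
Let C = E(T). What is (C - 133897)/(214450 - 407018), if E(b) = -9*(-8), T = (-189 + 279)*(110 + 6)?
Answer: 133825/192568 ≈ 0.69495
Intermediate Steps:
T = 10440 (T = 90*116 = 10440)
E(b) = 72
C = 72
(C - 133897)/(214450 - 407018) = (72 - 133897)/(214450 - 407018) = -133825/(-192568) = -133825*(-1/192568) = 133825/192568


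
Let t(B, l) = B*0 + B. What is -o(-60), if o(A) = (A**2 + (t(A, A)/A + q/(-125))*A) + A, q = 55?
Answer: -17532/5 ≈ -3506.4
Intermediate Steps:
t(B, l) = B (t(B, l) = 0 + B = B)
o(A) = A**2 + 39*A/25 (o(A) = (A**2 + (A/A + 55/(-125))*A) + A = (A**2 + (1 + 55*(-1/125))*A) + A = (A**2 + (1 - 11/25)*A) + A = (A**2 + 14*A/25) + A = A**2 + 39*A/25)
-o(-60) = -(-60)*(39 + 25*(-60))/25 = -(-60)*(39 - 1500)/25 = -(-60)*(-1461)/25 = -1*17532/5 = -17532/5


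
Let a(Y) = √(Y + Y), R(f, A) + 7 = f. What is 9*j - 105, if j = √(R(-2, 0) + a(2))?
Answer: -105 + 9*I*√7 ≈ -105.0 + 23.812*I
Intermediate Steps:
R(f, A) = -7 + f
a(Y) = √2*√Y (a(Y) = √(2*Y) = √2*√Y)
j = I*√7 (j = √((-7 - 2) + √2*√2) = √(-9 + 2) = √(-7) = I*√7 ≈ 2.6458*I)
9*j - 105 = 9*(I*√7) - 105 = 9*I*√7 - 105 = -105 + 9*I*√7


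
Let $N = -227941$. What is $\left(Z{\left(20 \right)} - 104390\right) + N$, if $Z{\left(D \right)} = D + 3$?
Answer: $-332308$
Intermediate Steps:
$Z{\left(D \right)} = 3 + D$
$\left(Z{\left(20 \right)} - 104390\right) + N = \left(\left(3 + 20\right) - 104390\right) - 227941 = \left(23 - 104390\right) - 227941 = -104367 - 227941 = -332308$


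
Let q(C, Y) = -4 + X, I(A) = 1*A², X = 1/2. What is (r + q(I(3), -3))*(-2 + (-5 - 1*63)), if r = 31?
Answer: -1925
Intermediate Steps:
X = ½ ≈ 0.50000
I(A) = A²
q(C, Y) = -7/2 (q(C, Y) = -4 + ½ = -7/2)
(r + q(I(3), -3))*(-2 + (-5 - 1*63)) = (31 - 7/2)*(-2 + (-5 - 1*63)) = 55*(-2 + (-5 - 63))/2 = 55*(-2 - 68)/2 = (55/2)*(-70) = -1925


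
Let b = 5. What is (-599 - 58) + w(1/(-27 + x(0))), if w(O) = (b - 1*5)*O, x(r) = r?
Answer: -657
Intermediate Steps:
w(O) = 0 (w(O) = (5 - 1*5)*O = (5 - 5)*O = 0*O = 0)
(-599 - 58) + w(1/(-27 + x(0))) = (-599 - 58) + 0 = -657 + 0 = -657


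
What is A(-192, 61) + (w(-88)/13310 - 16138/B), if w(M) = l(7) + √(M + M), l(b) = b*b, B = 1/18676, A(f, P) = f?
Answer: -4011547218751/13310 + 2*I*√11/6655 ≈ -3.0139e+8 + 0.00099673*I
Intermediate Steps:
B = 1/18676 ≈ 5.3545e-5
l(b) = b²
w(M) = 49 + √2*√M (w(M) = 7² + √(M + M) = 49 + √(2*M) = 49 + √2*√M)
A(-192, 61) + (w(-88)/13310 - 16138/B) = -192 + ((49 + √2*√(-88))/13310 - 16138/1/18676) = -192 + ((49 + √2*(2*I*√22))*(1/13310) - 16138*18676) = -192 + ((49 + 4*I*√11)*(1/13310) - 301393288) = -192 + ((49/13310 + 2*I*√11/6655) - 301393288) = -192 + (-4011544663231/13310 + 2*I*√11/6655) = -4011547218751/13310 + 2*I*√11/6655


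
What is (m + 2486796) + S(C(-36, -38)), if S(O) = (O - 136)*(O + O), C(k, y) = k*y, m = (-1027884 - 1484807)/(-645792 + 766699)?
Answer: 708216043345/120907 ≈ 5.8575e+6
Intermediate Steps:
m = -2512691/120907 ≈ -20.782
S(O) = 2*O*(-136 + O) (S(O) = (-136 + O)*(2*O) = 2*O*(-136 + O))
(m + 2486796) + S(C(-36, -38)) = (-2512691/120907 + 2486796) + 2*(-36*(-38))*(-136 - 36*(-38)) = 300668531281/120907 + 2*1368*(-136 + 1368) = 300668531281/120907 + 2*1368*1232 = 300668531281/120907 + 3370752 = 708216043345/120907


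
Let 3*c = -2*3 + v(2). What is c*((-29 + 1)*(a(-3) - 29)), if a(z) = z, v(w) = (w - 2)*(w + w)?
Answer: -1792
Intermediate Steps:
v(w) = 2*w*(-2 + w) (v(w) = (-2 + w)*(2*w) = 2*w*(-2 + w))
c = -2 (c = (-2*3 + 2*2*(-2 + 2))/3 = (-6 + 2*2*0)/3 = (-6 + 0)/3 = (⅓)*(-6) = -2)
c*((-29 + 1)*(a(-3) - 29)) = -2*(-29 + 1)*(-3 - 29) = -(-56)*(-32) = -2*896 = -1792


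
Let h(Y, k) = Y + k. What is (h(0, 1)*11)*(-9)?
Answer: -99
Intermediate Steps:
(h(0, 1)*11)*(-9) = ((0 + 1)*11)*(-9) = (1*11)*(-9) = 11*(-9) = -99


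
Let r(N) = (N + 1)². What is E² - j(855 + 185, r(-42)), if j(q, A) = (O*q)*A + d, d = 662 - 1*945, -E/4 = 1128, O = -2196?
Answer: 3859493467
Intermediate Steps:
E = -4512 (E = -4*1128 = -4512)
d = -283 (d = 662 - 945 = -283)
r(N) = (1 + N)²
j(q, A) = -283 - 2196*A*q (j(q, A) = (-2196*q)*A - 283 = -2196*A*q - 283 = -283 - 2196*A*q)
E² - j(855 + 185, r(-42)) = (-4512)² - (-283 - 2196*(1 - 42)²*(855 + 185)) = 20358144 - (-283 - 2196*(-41)²*1040) = 20358144 - (-283 - 2196*1681*1040) = 20358144 - (-283 - 3839135040) = 20358144 - 1*(-3839135323) = 20358144 + 3839135323 = 3859493467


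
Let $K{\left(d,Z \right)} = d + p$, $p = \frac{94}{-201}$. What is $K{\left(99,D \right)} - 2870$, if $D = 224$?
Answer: $- \frac{557065}{201} \approx -2771.5$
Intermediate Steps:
$p = - \frac{94}{201}$ ($p = 94 \left(- \frac{1}{201}\right) = - \frac{94}{201} \approx -0.46766$)
$K{\left(d,Z \right)} = - \frac{94}{201} + d$ ($K{\left(d,Z \right)} = d - \frac{94}{201} = - \frac{94}{201} + d$)
$K{\left(99,D \right)} - 2870 = \left(- \frac{94}{201} + 99\right) - 2870 = \frac{19805}{201} - 2870 = - \frac{557065}{201}$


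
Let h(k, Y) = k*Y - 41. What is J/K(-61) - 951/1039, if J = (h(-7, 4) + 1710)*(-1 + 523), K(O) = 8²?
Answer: 444974307/33248 ≈ 13383.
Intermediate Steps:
h(k, Y) = -41 + Y*k (h(k, Y) = Y*k - 41 = -41 + Y*k)
K(O) = 64
J = 856602 (J = ((-41 + 4*(-7)) + 1710)*(-1 + 523) = ((-41 - 28) + 1710)*522 = (-69 + 1710)*522 = 1641*522 = 856602)
J/K(-61) - 951/1039 = 856602/64 - 951/1039 = 856602*(1/64) - 951*1/1039 = 428301/32 - 951/1039 = 444974307/33248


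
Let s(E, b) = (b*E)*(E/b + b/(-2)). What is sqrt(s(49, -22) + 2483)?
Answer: I*sqrt(6974) ≈ 83.51*I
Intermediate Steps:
s(E, b) = E*b*(-b/2 + E/b) (s(E, b) = (E*b)*(E/b + b*(-1/2)) = (E*b)*(E/b - b/2) = (E*b)*(-b/2 + E/b) = E*b*(-b/2 + E/b))
sqrt(s(49, -22) + 2483) = sqrt((1/2)*49*(-1*(-22)**2 + 2*49) + 2483) = sqrt((1/2)*49*(-1*484 + 98) + 2483) = sqrt((1/2)*49*(-484 + 98) + 2483) = sqrt((1/2)*49*(-386) + 2483) = sqrt(-9457 + 2483) = sqrt(-6974) = I*sqrt(6974)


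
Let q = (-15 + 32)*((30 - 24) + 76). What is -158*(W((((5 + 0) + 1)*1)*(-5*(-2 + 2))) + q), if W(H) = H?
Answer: -220252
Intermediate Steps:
q = 1394 (q = 17*(6 + 76) = 17*82 = 1394)
-158*(W((((5 + 0) + 1)*1)*(-5*(-2 + 2))) + q) = -158*((((5 + 0) + 1)*1)*(-5*(-2 + 2)) + 1394) = -158*(((5 + 1)*1)*(-5*0) + 1394) = -158*((6*1)*0 + 1394) = -158*(6*0 + 1394) = -158*(0 + 1394) = -158*1394 = -220252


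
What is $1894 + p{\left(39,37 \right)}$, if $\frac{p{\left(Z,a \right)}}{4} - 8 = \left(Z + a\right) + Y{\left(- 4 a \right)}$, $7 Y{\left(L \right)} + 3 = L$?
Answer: $\frac{15006}{7} \approx 2143.7$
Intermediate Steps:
$Y{\left(L \right)} = - \frac{3}{7} + \frac{L}{7}$
$p{\left(Z,a \right)} = \frac{212}{7} + 4 Z + \frac{12 a}{7}$ ($p{\left(Z,a \right)} = 32 + 4 \left(\left(Z + a\right) + \left(- \frac{3}{7} + \frac{\left(-4\right) a}{7}\right)\right) = 32 + 4 \left(\left(Z + a\right) - \left(\frac{3}{7} + \frac{4 a}{7}\right)\right) = 32 + 4 \left(- \frac{3}{7} + Z + \frac{3 a}{7}\right) = 32 + \left(- \frac{12}{7} + 4 Z + \frac{12 a}{7}\right) = \frac{212}{7} + 4 Z + \frac{12 a}{7}$)
$1894 + p{\left(39,37 \right)} = 1894 + \left(\frac{212}{7} + 4 \cdot 39 + \frac{12}{7} \cdot 37\right) = 1894 + \left(\frac{212}{7} + 156 + \frac{444}{7}\right) = 1894 + \frac{1748}{7} = \frac{15006}{7}$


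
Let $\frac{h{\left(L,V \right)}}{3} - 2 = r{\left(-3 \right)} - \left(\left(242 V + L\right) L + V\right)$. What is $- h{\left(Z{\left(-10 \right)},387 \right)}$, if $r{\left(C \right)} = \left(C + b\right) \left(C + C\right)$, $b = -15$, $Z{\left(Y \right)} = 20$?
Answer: $5621271$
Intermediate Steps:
$r{\left(C \right)} = 2 C \left(-15 + C\right)$ ($r{\left(C \right)} = \left(C - 15\right) \left(C + C\right) = \left(-15 + C\right) 2 C = 2 C \left(-15 + C\right)$)
$h{\left(L,V \right)} = 330 - 3 V - 3 L \left(L + 242 V\right)$ ($h{\left(L,V \right)} = 6 + 3 \left(2 \left(-3\right) \left(-15 - 3\right) - \left(\left(242 V + L\right) L + V\right)\right) = 6 + 3 \left(2 \left(-3\right) \left(-18\right) - \left(\left(L + 242 V\right) L + V\right)\right) = 6 + 3 \left(108 - \left(L \left(L + 242 V\right) + V\right)\right) = 6 + 3 \left(108 - \left(V + L \left(L + 242 V\right)\right)\right) = 6 + 3 \left(108 - V - L \left(L + 242 V\right)\right) = 6 - \left(-324 + 3 V + 3 L \left(L + 242 V\right)\right) = 330 - 3 V - 3 L \left(L + 242 V\right)$)
$- h{\left(Z{\left(-10 \right)},387 \right)} = - (330 - 1161 - 3 \cdot 20^{2} - 14520 \cdot 387) = - (330 - 1161 - 1200 - 5619240) = \left(-1\right) \left(-5621271\right) = 5621271$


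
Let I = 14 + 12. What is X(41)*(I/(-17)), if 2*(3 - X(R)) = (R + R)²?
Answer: 87334/17 ≈ 5137.3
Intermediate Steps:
I = 26
X(R) = 3 - 2*R² (X(R) = 3 - (R + R)²/2 = 3 - 4*R²/2 = 3 - 2*R²)
X(41)*(I/(-17)) = (3 - 2*41²)*(26/(-17)) = (3 - 2*1681)*(26*(-1/17)) = (3 - 3362)*(-26/17) = -3359*(-26/17) = 87334/17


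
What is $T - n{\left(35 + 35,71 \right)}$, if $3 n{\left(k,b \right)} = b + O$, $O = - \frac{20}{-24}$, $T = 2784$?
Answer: $\frac{49681}{18} \approx 2760.1$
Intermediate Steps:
$O = \frac{5}{6}$ ($O = \left(-20\right) \left(- \frac{1}{24}\right) = \frac{5}{6} \approx 0.83333$)
$n{\left(k,b \right)} = \frac{5}{18} + \frac{b}{3}$ ($n{\left(k,b \right)} = \frac{b + \frac{5}{6}}{3} = \frac{\frac{5}{6} + b}{3} = \frac{5}{18} + \frac{b}{3}$)
$T - n{\left(35 + 35,71 \right)} = 2784 - \left(\frac{5}{18} + \frac{1}{3} \cdot 71\right) = 2784 - \left(\frac{5}{18} + \frac{71}{3}\right) = 2784 - \frac{431}{18} = \frac{49681}{18}$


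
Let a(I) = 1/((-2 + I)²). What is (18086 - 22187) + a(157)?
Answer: -98526524/24025 ≈ -4101.0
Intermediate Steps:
a(I) = (-2 + I)⁻²
(18086 - 22187) + a(157) = (18086 - 22187) + (-2 + 157)⁻² = -4101 + 155⁻² = -4101 + 1/24025 = -98526524/24025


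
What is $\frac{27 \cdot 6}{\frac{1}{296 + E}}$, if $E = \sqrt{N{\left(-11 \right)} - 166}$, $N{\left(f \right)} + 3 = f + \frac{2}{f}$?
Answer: $47952 + \frac{162 i \sqrt{21802}}{11} \approx 47952.0 + 2174.6 i$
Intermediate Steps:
$N{\left(f \right)} = -3 + f + \frac{2}{f}$ ($N{\left(f \right)} = -3 + \left(f + \frac{2}{f}\right) = -3 + f + \frac{2}{f}$)
$E = \frac{i \sqrt{21802}}{11}$ ($E = \sqrt{\left(-3 - 11 + \frac{2}{-11}\right) - 166} = \sqrt{\left(-3 - 11 + 2 \left(- \frac{1}{11}\right)\right) - 166} = \sqrt{\left(-3 - 11 - \frac{2}{11}\right) - 166} = \sqrt{- \frac{156}{11} - 166} = \sqrt{- \frac{1982}{11}} = \frac{i \sqrt{21802}}{11} \approx 13.423 i$)
$\frac{27 \cdot 6}{\frac{1}{296 + E}} = \frac{27 \cdot 6}{\frac{1}{296 + \frac{i \sqrt{21802}}{11}}} = 162 \left(296 + \frac{i \sqrt{21802}}{11}\right) = 47952 + \frac{162 i \sqrt{21802}}{11}$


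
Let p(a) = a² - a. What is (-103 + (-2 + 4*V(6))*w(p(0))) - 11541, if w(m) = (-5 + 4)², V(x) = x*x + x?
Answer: -11478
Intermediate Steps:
V(x) = x + x² (V(x) = x² + x = x + x²)
w(m) = 1 (w(m) = (-1)² = 1)
(-103 + (-2 + 4*V(6))*w(p(0))) - 11541 = (-103 + (-2 + 4*(6*(1 + 6)))*1) - 11541 = (-103 + (-2 + 4*(6*7))*1) - 11541 = (-103 + (-2 + 4*42)*1) - 11541 = (-103 + (-2 + 168)*1) - 11541 = (-103 + 166*1) - 11541 = (-103 + 166) - 11541 = 63 - 11541 = -11478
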